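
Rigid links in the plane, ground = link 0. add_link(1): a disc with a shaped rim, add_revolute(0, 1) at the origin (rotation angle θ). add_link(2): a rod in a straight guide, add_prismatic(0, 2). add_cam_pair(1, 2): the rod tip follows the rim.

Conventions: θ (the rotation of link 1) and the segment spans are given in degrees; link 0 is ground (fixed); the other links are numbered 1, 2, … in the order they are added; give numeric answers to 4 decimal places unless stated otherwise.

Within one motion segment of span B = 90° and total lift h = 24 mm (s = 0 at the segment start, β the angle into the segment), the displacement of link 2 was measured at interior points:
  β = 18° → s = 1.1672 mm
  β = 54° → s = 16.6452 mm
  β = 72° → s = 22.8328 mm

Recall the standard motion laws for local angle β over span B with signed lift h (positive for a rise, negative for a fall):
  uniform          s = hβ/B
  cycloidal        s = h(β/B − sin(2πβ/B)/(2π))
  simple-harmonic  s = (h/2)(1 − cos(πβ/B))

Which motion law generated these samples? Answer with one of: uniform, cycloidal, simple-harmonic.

candidates at β/B = r: uniform s = h·r (linear in β); cycloidal s = h·(r − sin(2πr)/(2π)); simple-harmonic s = (h/2)(1 − cos(πr))
β=18°: printed 1.1672 | uniform 4.8000, cycloidal 1.1672, simple-harmonic 2.2918
β=54°: printed 16.6452 | uniform 14.4000, cycloidal 16.6452, simple-harmonic 15.7082
β=72°: printed 22.8328 | uniform 19.2000, cycloidal 22.8328, simple-harmonic 21.7082
only one law matches every sample → cycloidal

cycloidal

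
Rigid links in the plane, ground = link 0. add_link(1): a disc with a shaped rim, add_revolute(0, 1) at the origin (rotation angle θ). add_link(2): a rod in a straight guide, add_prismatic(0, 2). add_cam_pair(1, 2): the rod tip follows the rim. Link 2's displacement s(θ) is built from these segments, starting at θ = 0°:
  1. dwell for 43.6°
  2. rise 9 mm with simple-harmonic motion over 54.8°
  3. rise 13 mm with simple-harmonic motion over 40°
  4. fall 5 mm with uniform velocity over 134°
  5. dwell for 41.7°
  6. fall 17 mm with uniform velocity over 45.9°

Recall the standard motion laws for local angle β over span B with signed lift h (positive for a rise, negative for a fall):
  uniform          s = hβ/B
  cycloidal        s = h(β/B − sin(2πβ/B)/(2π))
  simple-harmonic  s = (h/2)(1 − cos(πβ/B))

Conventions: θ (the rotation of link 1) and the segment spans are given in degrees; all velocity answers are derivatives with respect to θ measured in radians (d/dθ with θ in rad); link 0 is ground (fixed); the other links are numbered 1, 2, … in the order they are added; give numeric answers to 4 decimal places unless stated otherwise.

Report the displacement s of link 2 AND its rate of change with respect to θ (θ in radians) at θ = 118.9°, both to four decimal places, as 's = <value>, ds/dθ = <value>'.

segment 1 (0° to 43.6°, dwell): s unchanged at 0.0000
segment 2 (43.6° to 98.4°, simple-harmonic, h = 9) is passed completely: s = 0.0000 + (9) = 9.0000
θ = 118.9° falls in segment 3 (98.4° to 138.4°, simple-harmonic, h = 13): β = 118.9 − 98.4 = 20.5°, B = 40°; Δs = 13/2·(1 − cos(π·0.5125)) = 6.7552; s = 9.0000 + 6.7552 = 15.7552
velocity in seg [98.4°–138.4°] (simple-harmonic), θ in radians: β = 20.5° = 0.3578 rad, B = 40° = 0.6981 rad; ds/dθ = (πh/(2B)) sin(πβ/B) = (π·13/(2·0.6981)) sin(π·0.5125) = 29.227449 mm/rad

s = 15.7552, ds/dθ = 29.2274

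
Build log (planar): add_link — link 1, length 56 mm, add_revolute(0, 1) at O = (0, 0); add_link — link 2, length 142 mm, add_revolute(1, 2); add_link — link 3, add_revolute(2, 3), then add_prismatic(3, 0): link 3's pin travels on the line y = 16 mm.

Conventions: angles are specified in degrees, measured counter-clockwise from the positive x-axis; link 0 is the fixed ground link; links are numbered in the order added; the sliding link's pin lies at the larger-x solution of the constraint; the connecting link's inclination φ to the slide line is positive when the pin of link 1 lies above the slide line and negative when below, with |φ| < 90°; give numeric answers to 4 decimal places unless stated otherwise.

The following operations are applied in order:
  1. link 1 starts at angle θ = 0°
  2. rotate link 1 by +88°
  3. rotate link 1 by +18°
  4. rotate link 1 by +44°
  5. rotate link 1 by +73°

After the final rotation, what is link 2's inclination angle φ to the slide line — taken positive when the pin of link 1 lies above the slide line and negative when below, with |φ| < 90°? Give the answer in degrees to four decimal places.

geometry: r = 56 mm, L = 142 mm, e = 16 mm; θ starts at 0°
rotate link 1 by +88°: θ ← 0° +88° = 88°
rotate link 1 by +18°: θ ← 88° +18° = 106°
rotate link 1 by +44°: θ ← 106° +44° = 150°
rotate link 1 by +73°: θ ← 150° +73° = 223°
h = r sin θ − e = -38.191908 − 16 = -54.191908
sin φ = h / L = -54.191908 / 142 = -0.38163316
φ = arcsin(-0.38163316) = -22.434881°

-22.4349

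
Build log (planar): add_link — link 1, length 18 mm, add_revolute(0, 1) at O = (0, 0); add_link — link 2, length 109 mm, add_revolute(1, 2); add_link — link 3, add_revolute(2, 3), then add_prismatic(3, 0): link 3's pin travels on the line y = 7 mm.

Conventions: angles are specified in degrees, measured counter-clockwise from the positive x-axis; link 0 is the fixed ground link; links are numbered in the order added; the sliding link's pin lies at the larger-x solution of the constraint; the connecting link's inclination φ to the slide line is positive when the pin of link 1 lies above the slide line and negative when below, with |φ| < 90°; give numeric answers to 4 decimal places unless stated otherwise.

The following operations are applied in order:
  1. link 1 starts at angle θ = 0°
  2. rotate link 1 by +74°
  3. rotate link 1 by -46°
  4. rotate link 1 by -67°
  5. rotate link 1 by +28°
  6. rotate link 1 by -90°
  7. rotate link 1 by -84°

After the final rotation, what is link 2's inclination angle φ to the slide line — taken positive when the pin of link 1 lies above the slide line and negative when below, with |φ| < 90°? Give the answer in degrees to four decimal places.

geometry: r = 18 mm, L = 109 mm, e = 7 mm; θ starts at 0°
rotate link 1 by +74°: θ ← 0° +74° = 74°
rotate link 1 by -46°: θ ← 74° -46° = 28°
rotate link 1 by -67°: θ ← 28° -67° = -39°
rotate link 1 by +28°: θ ← -39° +28° = -11°
rotate link 1 by -90°: θ ← -11° -90° = -101°
rotate link 1 by -84°: θ ← -101° -84° = -185°
h = r sin θ − e = 1.568803 − 7 = -5.431197
sin φ = h / L = -5.431197 / 109 = -0.04982749
φ = arcsin(-0.04982749) = -2.856088°

-2.8561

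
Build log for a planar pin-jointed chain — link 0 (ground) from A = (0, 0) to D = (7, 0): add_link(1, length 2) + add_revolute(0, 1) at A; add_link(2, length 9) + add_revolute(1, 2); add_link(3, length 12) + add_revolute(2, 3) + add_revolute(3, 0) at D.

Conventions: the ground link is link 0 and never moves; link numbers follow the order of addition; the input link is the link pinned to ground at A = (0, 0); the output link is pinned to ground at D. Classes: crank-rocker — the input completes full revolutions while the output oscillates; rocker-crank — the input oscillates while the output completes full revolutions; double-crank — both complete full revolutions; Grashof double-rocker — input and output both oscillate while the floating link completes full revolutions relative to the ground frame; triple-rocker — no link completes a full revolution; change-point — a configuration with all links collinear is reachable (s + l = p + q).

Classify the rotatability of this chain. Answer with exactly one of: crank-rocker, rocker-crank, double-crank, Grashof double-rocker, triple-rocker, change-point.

lengths: ground=7, input=2, coupler=9, output=12
sorted: s=2 (shortest), l=12 (longest), p+q=16
s + l = 14 vs p + q = 16
s + l < p + q (Grashof) with shortest = input link → crank-rocker

crank-rocker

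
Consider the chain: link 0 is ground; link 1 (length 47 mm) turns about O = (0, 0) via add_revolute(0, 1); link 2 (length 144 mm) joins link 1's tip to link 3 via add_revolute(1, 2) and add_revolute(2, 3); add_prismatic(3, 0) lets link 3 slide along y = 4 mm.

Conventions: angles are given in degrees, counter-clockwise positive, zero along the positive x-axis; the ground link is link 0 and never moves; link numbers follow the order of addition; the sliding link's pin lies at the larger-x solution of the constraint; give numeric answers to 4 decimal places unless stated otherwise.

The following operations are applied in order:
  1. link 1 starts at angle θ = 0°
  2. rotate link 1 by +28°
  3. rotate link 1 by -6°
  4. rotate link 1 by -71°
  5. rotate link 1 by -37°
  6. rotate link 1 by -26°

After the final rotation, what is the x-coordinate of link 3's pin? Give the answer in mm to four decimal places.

geometry: r = 47 mm, L = 144 mm, e = 4 mm; θ starts at 0°
rotate link 1 by +28°: θ ← 0° +28° = 28°
rotate link 1 by -6°: θ ← 28° -6° = 22°
rotate link 1 by -71°: θ ← 22° -71° = -49°
rotate link 1 by -37°: θ ← -49° -37° = -86°
rotate link 1 by -26°: θ ← -86° -26° = -112°
crank pin P = (r cos θ, r sin θ) = (-17.606510, -43.577641)
h = r sin θ − e = -43.577641 − 4 = -47.577641
x = r cos θ + √(L² − h²) = -17.606510 + 135.913090 = 118.306580

118.3066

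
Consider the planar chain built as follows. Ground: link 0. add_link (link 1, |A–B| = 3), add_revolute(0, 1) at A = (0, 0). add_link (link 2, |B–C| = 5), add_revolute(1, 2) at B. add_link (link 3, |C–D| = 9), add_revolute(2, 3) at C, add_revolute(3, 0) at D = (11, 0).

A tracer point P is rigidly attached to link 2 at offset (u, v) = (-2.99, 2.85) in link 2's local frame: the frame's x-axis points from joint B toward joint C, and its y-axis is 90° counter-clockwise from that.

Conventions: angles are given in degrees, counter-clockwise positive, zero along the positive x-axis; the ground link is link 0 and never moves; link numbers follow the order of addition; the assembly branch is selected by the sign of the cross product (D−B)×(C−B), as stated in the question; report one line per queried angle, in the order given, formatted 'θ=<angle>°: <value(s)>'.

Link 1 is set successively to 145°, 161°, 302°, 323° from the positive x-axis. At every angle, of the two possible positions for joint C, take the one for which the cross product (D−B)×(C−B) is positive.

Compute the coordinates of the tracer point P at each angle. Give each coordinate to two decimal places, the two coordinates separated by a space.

A=(0,0), D=(11.00,0)
θ=145°: B = A + 3.00·(cos145°, sin145°) = (-2.4575, 1.7207)
θ=145°: |BD| = 13.5670
θ=145°: circle(B,5.00) ∩ circle(D,9.00): a=4.7197, h=1.6506
θ=145°:   candidates: C₊=(2.4335,2.7594) cross=22.394; C₋=(2.0148,-0.5152) cross=-22.394
θ=145°:   branch + wants cross > 0 → take C=(2.4335,2.7594) (cross=22.394)
θ=145°: ex = (C−B)/|BC| = (0.9782,0.2077); ey = (-0.2077,0.9782)
θ=145°: P = B + -2.99·ex + 2.85·ey = (-5.9743,3.8874)
θ=161°: B = A + 3.00·(cos161°, sin161°) = (-2.8366, 0.9767)
θ=161°: |BD| = 13.8710
θ=161°: circle(B,5.00) ∩ circle(D,9.00): a=4.9169, h=0.9078
θ=161°:   candidates: C₊=(2.1321,1.5361) cross=12.593; C₋=(2.0042,-0.2751) cross=-12.593
θ=161°:   branch + wants cross > 0 → take C=(2.1321,1.5361) (cross=12.593)
θ=161°: ex = (C−B)/|BC| = (0.9937,0.1119); ey = (-0.1119,0.9937)
θ=161°: P = B + -2.99·ex + 2.85·ey = (-6.1266,3.4743)
θ=302°: B = A + 3.00·(cos302°, sin302°) = (1.5898, -2.5441)
θ=302°: |BD| = 9.7481
θ=302°: circle(B,5.00) ∩ circle(D,9.00): a=2.0017, h=4.5818
θ=302°:   candidates: C₊=(2.3263,2.4013) cross=44.664; C₋=(4.7179,-6.4448) cross=-44.664
θ=302°:   branch + wants cross > 0 → take C=(2.3263,2.4013) (cross=44.664)
θ=302°: ex = (C−B)/|BC| = (0.1473,0.9891); ey = (-0.9891,0.1473)
θ=302°: P = B + -2.99·ex + 2.85·ey = (-1.6696,-5.0817)
θ=323°: B = A + 3.00·(cos323°, sin323°) = (2.3959, -1.8054)
θ=323°: |BD| = 8.7915
θ=323°: circle(B,5.00) ∩ circle(D,9.00): a=1.2108, h=4.8512
θ=323°:   candidates: C₊=(2.5847,3.1910) cross=42.649; C₋=(4.5772,-6.3046) cross=-42.649
θ=323°:   branch + wants cross > 0 → take C=(2.5847,3.1910) (cross=42.649)
θ=323°: ex = (C−B)/|BC| = (0.0378,0.9993); ey = (-0.9993,0.0378)
θ=323°: P = B + -2.99·ex + 2.85·ey = (-0.5649,-4.6857)

θ=145°: -5.97 3.89
θ=161°: -6.13 3.47
θ=302°: -1.67 -5.08
θ=323°: -0.56 -4.69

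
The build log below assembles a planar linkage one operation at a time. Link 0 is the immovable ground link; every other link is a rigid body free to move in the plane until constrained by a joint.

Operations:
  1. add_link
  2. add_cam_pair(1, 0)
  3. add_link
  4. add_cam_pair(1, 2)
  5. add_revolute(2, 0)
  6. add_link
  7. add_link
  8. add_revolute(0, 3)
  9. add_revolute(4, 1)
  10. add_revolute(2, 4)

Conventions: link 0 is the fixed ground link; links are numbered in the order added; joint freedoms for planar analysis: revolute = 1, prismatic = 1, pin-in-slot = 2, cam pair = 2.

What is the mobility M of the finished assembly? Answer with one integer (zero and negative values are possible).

(L,J1,J2)=(1,0,0); link0 fixed
link1: (2,0,0)
C 1-0 [J2]: (2,0,1)
link2: (3,0,1)
C 1-2 [J2]: (3,0,2)
R 2-0 [J1]: (3,1,2)
link3: (4,1,2)
link4: (5,1,2)
R 0-3 [J1]: (5,2,2)
R 4-1 [J1]: (5,3,2)
R 2-4 [J1]: (5,4,2)
Grübler: 3·4 − 2·4 − 2 = 2

M = 2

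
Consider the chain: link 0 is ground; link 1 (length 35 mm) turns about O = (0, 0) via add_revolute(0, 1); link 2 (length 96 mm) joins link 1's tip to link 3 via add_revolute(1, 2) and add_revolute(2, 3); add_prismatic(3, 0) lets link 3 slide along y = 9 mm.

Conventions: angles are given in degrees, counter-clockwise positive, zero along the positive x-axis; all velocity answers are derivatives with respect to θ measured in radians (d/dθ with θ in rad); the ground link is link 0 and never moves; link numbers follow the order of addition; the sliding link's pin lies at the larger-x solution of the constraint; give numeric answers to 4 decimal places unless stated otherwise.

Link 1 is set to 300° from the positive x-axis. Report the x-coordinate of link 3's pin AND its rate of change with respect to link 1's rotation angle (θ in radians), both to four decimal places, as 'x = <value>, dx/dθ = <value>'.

geometry: r = 35 mm, L = 96 mm, e = 9 mm
crank pin P = (r cos θ, r sin θ) = (17.500000, -30.310889)
h = r sin θ − e = -30.310889 − 9 = -39.310889
x = r cos θ + √(L² − h²) = 17.500000 + 87.582270 = 105.082270
dx/dθ = −r sin θ − h·r cos θ/√(L² − h²) (θ in radians; h = -39.310889) = 38.165682

x = 105.0823, dx/dθ = 38.1657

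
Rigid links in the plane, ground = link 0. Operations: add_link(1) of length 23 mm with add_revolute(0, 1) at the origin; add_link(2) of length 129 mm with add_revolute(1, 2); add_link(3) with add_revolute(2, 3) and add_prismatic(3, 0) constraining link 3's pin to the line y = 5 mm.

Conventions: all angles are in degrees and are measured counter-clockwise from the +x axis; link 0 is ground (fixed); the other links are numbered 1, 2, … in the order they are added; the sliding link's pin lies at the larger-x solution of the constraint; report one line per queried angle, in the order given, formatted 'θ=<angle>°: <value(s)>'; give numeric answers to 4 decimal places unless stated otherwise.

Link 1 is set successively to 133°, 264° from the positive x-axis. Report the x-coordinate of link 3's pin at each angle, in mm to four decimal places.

geometry: r = 23 mm, L = 129 mm, e = 5 mm
θ=133°: crank pin P = (r cos θ, r sin θ) = (-15.685962, 16.821135)
θ=133°: h = r sin θ − e = 16.821135 − 5 = 11.821135
θ=133°: x = r cos θ + √(L² − h²) = -15.685962 + 128.457233 = 112.771271
θ=264°: crank pin P = (r cos θ, r sin θ) = (-2.404155, -22.874004)
θ=264°: h = r sin θ − e = -22.874004 − 5 = -27.874004
θ=264°: x = r cos θ + √(L² − h²) = -2.404155 + 125.952530 = 123.548376

θ=133°: 112.7713
θ=264°: 123.5484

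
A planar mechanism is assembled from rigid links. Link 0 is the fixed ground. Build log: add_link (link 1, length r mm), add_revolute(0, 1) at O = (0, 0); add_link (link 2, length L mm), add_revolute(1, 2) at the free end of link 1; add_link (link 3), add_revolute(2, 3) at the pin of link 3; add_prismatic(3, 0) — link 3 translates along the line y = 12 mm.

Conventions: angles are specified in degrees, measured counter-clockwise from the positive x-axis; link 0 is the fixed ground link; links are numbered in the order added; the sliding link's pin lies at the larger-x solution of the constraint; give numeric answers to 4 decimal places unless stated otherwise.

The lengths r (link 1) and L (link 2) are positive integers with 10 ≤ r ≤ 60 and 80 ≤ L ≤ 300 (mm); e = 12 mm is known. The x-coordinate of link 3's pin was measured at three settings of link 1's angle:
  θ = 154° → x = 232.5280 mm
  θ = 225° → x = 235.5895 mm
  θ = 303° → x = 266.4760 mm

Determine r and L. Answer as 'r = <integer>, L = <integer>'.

constraint per measurement: (x − r cos θ)² + (r sin θ − e)² = L²
subtracting the θ₁ and θ₂ equations cancels the r² and L² terms:
r = (x₁² − x₂²) / (2[(x₁cos θ₁ + e sin θ₁) − (x₂cos θ₂ + e sin θ₂)]) = 25.0006 → r = 25
L² = (x₁ − r cos θ₁)² + (r sin θ₁ − e)² = 65024.9872 → L = 255.0000 → L = 255
check at θ₃=303°: x = 266.4760 (printed 266.4760) ✓

r = 25, L = 255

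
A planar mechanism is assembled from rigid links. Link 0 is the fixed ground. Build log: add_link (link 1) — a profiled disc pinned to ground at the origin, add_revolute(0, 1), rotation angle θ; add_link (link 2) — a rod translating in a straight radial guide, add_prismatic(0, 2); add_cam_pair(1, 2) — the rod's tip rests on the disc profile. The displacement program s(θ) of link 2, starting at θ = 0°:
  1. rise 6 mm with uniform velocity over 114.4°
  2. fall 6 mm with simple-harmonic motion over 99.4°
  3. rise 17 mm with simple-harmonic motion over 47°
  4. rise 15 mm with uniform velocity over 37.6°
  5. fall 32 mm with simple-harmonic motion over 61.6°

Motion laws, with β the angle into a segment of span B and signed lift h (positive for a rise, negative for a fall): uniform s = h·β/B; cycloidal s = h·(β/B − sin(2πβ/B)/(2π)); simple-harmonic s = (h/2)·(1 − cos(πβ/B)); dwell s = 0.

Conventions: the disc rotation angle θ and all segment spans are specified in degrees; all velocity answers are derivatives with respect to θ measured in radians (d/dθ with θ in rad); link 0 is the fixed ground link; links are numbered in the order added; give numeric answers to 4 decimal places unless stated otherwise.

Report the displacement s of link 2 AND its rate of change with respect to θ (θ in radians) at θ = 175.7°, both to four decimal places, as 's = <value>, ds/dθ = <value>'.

seg 1 [0°–114.4°] uniform, h=6: full span → s += 6 → s = 6.0000
seg 2 [114.4°–213.8°] simple-harmonic, h=-6: θ=175.7° here. β=61.3, B=99.4. -6/2·(1 − cos(π·0.6167)) = -4.0754 → s = 1.9246
velocity in seg [114.4°–213.8°] (simple-harmonic), θ in radians: β = 61.3° = 1.0699 rad, B = 99.4° = 1.7349 rad; ds/dθ = (πh/(2B)) sin(πβ/B) = (π·(-6)/(2·1.7349)) sin(π·0.6167) = -5.071560 mm/rad

s = 1.9246, ds/dθ = -5.0716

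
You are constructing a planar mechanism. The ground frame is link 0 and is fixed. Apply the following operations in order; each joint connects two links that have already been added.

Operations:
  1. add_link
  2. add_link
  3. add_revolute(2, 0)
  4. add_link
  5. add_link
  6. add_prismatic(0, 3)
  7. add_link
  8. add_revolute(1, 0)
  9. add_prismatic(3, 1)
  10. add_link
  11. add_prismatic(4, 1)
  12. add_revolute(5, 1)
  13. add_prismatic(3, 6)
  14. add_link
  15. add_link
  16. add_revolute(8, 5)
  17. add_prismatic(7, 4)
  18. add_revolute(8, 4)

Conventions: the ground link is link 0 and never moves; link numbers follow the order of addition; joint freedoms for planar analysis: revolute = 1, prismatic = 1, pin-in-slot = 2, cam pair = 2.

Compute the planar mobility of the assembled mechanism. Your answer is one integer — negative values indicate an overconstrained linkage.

ground; <1,0,0>
#1 <2,0,0>
#2 <3,0,0>
R:2↔0 J1 <3,1,0>
#3 <4,1,0>
#4 <5,1,0>
P:0↔3 J1 <5,2,0>
#5 <6,2,0>
R:1↔0 J1 <6,3,0>
P:3↔1 J1 <6,4,0>
#6 <7,4,0>
P:4↔1 J1 <7,5,0>
R:5↔1 J1 <7,6,0>
P:3↔6 J1 <7,7,0>
#7 <8,7,0>
#8 <9,7,0>
R:8↔5 J1 <9,8,0>
P:7↔4 J1 <9,9,0>
R:8↔4 J1 <9,10,0>
3×8 − 2×10 − 1×0 = 4

M = 4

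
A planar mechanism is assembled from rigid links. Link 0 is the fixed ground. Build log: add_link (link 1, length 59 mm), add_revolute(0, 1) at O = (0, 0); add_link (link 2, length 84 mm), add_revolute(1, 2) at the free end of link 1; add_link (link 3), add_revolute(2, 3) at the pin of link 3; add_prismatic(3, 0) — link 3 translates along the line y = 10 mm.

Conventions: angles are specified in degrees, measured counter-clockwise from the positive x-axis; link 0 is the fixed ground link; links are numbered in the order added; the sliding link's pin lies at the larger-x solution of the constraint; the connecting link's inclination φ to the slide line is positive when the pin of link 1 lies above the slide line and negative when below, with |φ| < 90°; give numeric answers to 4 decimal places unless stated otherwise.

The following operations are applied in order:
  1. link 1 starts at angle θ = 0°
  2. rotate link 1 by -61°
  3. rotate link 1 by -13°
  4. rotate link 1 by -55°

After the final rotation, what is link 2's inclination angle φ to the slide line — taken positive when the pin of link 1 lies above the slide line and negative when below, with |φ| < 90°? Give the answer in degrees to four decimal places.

geometry: r = 59 mm, L = 84 mm, e = 10 mm; θ starts at 0°
rotate link 1 by -61°: θ ← 0° -61° = -61°
rotate link 1 by -13°: θ ← -61° -13° = -74°
rotate link 1 by -55°: θ ← -74° -55° = -129°
h = r sin θ − e = -45.851612 − 10 = -55.851612
sin φ = h / L = -55.851612 / 84 = -0.66490014
φ = arcsin(-0.66490014) = -41.674665°

-41.6747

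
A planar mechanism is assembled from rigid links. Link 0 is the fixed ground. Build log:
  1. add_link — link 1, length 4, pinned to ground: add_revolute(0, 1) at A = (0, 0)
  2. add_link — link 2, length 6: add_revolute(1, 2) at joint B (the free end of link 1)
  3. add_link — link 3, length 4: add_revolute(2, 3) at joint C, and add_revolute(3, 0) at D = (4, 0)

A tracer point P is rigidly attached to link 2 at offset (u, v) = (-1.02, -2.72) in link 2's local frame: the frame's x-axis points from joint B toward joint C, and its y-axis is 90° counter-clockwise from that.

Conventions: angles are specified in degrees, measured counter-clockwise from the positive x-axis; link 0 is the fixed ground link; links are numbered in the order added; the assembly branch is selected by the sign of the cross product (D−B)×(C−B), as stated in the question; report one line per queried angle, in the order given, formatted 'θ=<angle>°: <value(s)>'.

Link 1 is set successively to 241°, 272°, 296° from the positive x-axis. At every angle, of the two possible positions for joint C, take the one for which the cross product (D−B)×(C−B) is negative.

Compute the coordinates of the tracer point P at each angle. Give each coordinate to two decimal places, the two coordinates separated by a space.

A=(0,0), D=(4.00,0)
θ=241°: B = A + 4.00·(cos241°, sin241°) = (-1.9392, -3.4985)
θ=241°: |BD| = 6.8930
θ=241°: circle(B,6.00) ∩ circle(D,4.00): a=4.8973, h=3.4665
θ=241°:   candidates: C₊=(0.5210,1.9739) cross=23.895; C₋=(4.0398,-3.9998) cross=-23.895
θ=241°:   branch - wants cross < 0 → take C=(4.0398,-3.9998) (cross=-23.895)
θ=241°: ex = (C−B)/|BC| = (0.9965,-0.0836); ey = (0.0836,0.9965)
θ=241°: P = B + -1.02·ex + -2.72·ey = (-3.1829,-6.1237)
θ=272°: B = A + 4.00·(cos272°, sin272°) = (0.1396, -3.9976)
θ=272°: |BD| = 5.5573
θ=272°: circle(B,6.00) ∩ circle(D,4.00): a=4.5781, h=3.8783
θ=272°:   candidates: C₊=(0.5300,1.9897) cross=21.553; C₋=(6.1096,-3.3985) cross=-21.553
θ=272°:   branch - wants cross < 0 → take C=(6.1096,-3.3985) (cross=-21.553)
θ=272°: ex = (C−B)/|BC| = (0.9950,0.0999); ey = (-0.0999,0.9950)
θ=272°: P = B + -1.02·ex + -2.72·ey = (-0.6037,-6.8058)
θ=296°: B = A + 4.00·(cos296°, sin296°) = (1.7535, -3.5952)
θ=296°: |BD| = 4.2394
θ=296°: circle(B,6.00) ∩ circle(D,4.00): a=4.4785, h=3.9928
θ=296°:   candidates: C₊=(0.7406,2.3187) cross=16.927; C₋=(7.5129,-1.9131) cross=-16.927
θ=296°:   branch - wants cross < 0 → take C=(7.5129,-1.9131) (cross=-16.927)
θ=296°: ex = (C−B)/|BC| = (0.9599,0.2804); ey = (-0.2804,0.9599)
θ=296°: P = B + -1.02·ex + -2.72·ey = (1.5370,-6.4921)

θ=241°: -3.18 -6.12
θ=272°: -0.60 -6.81
θ=296°: 1.54 -6.49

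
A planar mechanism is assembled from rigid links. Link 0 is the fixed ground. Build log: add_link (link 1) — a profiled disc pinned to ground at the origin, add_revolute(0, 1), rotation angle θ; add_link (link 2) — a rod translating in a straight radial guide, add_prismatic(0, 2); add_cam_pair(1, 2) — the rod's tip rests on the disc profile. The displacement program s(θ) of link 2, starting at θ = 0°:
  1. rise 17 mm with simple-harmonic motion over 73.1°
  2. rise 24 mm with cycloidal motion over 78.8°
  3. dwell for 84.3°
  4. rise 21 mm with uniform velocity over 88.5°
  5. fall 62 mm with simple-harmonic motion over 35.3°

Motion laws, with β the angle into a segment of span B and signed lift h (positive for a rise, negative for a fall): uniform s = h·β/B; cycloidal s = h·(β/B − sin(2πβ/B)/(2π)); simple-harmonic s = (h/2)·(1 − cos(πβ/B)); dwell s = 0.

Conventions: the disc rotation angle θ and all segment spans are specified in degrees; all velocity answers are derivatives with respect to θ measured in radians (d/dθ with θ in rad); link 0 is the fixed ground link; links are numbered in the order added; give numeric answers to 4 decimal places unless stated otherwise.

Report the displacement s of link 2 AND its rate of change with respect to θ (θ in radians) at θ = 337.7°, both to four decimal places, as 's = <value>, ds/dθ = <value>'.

seg 1 [0°–73.1°] simple-harmonic, h=17: full span → s += 17 → s = 17.0000
seg 2 [73.1°–151.9°] cycloidal, h=24: full span → s += 24 → s = 41.0000
seg 3 [151.9°–236.2°] dwell: s stays 41.0000
seg 4 [236.2°–324.7°] uniform, h=21: full span → s += 21 → s = 62.0000
seg 5 [324.7°–360°] simple-harmonic, h=-62: θ=337.7° here. β=13, B=35.3. -62/2·(1 − cos(π·0.3683)) = -18.5341 → s = 43.4659
velocity in seg [324.7°–360°] (simple-harmonic), θ in radians: β = 13° = 0.2269 rad, B = 35.3° = 0.6161 rad; ds/dθ = (πh/(2B)) sin(πβ/B) = (π·(-62)/(2·0.6161)) sin(π·0.3683) = -144.729878 mm/rad

s = 43.4659, ds/dθ = -144.7299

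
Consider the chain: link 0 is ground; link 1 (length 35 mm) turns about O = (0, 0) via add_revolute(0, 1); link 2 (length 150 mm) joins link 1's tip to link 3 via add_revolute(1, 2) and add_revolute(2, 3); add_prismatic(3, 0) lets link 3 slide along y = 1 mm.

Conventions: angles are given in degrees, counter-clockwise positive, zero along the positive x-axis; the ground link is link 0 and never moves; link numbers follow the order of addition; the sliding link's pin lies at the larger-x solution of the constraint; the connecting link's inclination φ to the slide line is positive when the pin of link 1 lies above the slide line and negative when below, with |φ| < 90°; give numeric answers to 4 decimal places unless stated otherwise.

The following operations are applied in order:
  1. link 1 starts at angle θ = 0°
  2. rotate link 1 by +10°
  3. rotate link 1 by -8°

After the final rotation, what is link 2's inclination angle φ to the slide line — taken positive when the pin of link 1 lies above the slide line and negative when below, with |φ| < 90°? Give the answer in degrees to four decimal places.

geometry: r = 35 mm, L = 150 mm, e = 1 mm; θ starts at 0°
rotate link 1 by +10°: θ ← 0° +10° = 10°
rotate link 1 by -8°: θ ← 10° -8° = 2°
h = r sin θ − e = 1.221482 − 1 = 0.221482
sin φ = h / L = 0.221482 / 150 = 0.00147655
φ = arcsin(0.00147655) = 0.084600°

0.0846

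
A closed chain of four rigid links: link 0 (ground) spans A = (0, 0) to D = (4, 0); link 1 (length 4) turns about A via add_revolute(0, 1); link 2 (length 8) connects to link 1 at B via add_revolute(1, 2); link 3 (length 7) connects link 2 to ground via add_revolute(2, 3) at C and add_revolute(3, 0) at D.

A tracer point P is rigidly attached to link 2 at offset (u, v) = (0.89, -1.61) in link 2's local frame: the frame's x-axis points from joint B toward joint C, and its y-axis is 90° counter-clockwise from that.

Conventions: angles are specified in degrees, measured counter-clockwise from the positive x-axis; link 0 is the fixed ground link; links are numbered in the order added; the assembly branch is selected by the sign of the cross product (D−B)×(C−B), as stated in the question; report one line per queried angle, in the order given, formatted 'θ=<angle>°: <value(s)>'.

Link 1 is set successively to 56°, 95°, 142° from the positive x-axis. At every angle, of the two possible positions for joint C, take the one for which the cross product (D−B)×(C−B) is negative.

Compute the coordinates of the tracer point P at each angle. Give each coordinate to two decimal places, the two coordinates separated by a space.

A=(0,0), D=(4.00,0)
θ=56°: B = A + 4.00·(cos56°, sin56°) = (2.2368, 3.3162)
θ=56°: |BD| = 3.7558
θ=56°: circle(B,8.00) ∩ circle(D,7.00): a=3.8748, h=6.9990
θ=56°:   candidates: C₊=(10.2356,3.1807) cross=26.287; C₋=(-2.1239,-3.3909) cross=-26.287
θ=56°:   branch - wants cross < 0 → take C=(-2.1239,-3.3909) (cross=-26.287)
θ=56°: ex = (C−B)/|BC| = (-0.5451,-0.8384); ey = (0.8384,-0.5451)
θ=56°: P = B + 0.89·ex + -1.61·ey = (0.4019,3.4476)
θ=95°: B = A + 4.00·(cos95°, sin95°) = (-0.3486, 3.9848)
θ=95°: |BD| = 5.8982
θ=95°: circle(B,8.00) ∩ circle(D,7.00): a=4.2207, h=6.7960
θ=95°:   candidates: C₊=(7.3545,6.1439) cross=40.084; C₋=(-1.8281,-3.8772) cross=-40.084
θ=95°:   branch - wants cross < 0 → take C=(-1.8281,-3.8772) (cross=-40.084)
θ=95°: ex = (C−B)/|BC| = (-0.1849,-0.9828); ey = (0.9828,-0.1849)
θ=95°: P = B + 0.89·ex + -1.61·ey = (-2.0954,3.4079)
θ=142°: B = A + 4.00·(cos142°, sin142°) = (-3.1520, 2.4626)
θ=142°: |BD| = 7.5641
θ=142°: circle(B,8.00) ∩ circle(D,7.00): a=4.7736, h=6.4197
θ=142°:   candidates: C₊=(3.4515,6.9785) cross=48.560; C₋=(-0.7286,-5.1614) cross=-48.560
θ=142°:   branch - wants cross < 0 → take C=(-0.7286,-5.1614) (cross=-48.560)
θ=142°: ex = (C−B)/|BC| = (0.3029,-0.9530); ey = (0.9530,0.3029)
θ=142°: P = B + 0.89·ex + -1.61·ey = (-4.4168,1.1267)

θ=56°: 0.40 3.45
θ=95°: -2.10 3.41
θ=142°: -4.42 1.13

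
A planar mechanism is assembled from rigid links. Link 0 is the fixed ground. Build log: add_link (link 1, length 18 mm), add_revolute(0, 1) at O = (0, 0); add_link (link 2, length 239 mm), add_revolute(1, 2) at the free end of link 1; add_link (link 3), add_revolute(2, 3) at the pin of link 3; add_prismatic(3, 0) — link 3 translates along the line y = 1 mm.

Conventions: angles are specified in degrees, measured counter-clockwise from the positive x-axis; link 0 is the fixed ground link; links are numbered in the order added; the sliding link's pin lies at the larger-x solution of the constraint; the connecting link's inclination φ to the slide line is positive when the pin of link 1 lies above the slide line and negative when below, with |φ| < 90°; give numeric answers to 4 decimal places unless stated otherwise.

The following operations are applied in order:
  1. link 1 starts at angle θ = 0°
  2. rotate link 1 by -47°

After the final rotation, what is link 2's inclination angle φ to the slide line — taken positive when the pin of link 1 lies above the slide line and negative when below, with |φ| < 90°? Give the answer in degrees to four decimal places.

geometry: r = 18 mm, L = 239 mm, e = 1 mm; θ starts at 0°
rotate link 1 by -47°: θ ← 0° -47° = -47°
h = r sin θ − e = -13.164367 − 1 = -14.164367
sin φ = h / L = -14.164367 / 239 = -0.05926513
φ = arcsin(-0.05926513) = -3.397633°

-3.3976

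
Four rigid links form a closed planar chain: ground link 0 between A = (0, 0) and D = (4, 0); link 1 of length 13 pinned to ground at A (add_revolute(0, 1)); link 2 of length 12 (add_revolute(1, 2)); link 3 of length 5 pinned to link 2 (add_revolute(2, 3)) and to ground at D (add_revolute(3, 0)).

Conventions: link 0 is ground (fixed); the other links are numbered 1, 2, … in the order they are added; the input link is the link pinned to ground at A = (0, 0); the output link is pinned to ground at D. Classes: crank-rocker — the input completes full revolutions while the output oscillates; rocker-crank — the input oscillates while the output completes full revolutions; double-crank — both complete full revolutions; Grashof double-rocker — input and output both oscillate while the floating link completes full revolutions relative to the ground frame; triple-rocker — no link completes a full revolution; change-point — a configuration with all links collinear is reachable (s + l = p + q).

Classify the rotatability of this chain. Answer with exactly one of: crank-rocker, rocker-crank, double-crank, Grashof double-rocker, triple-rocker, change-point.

lengths: ground=4, input=13, coupler=12, output=5
sorted: s=4 (shortest), l=13 (longest), p+q=17
s + l = 17 vs p + q = 17
s + l = p + q → change-point (collinear configuration reachable)

change-point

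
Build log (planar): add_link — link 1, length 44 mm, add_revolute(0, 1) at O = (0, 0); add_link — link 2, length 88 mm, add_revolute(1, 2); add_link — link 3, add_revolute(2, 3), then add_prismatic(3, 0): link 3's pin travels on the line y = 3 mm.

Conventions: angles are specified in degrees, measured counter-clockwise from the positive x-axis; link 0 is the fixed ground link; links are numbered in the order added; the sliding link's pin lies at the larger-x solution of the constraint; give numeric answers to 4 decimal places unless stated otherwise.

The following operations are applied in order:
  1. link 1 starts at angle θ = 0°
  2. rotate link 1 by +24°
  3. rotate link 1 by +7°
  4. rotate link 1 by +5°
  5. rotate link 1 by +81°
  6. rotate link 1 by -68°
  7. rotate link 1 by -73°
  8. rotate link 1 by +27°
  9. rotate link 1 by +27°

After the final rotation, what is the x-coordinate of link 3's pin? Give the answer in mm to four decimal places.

geometry: r = 44 mm, L = 88 mm, e = 3 mm; θ starts at 0°
rotate link 1 by +24°: θ ← 0° +24° = 24°
rotate link 1 by +7°: θ ← 24° +7° = 31°
rotate link 1 by +5°: θ ← 31° +5° = 36°
rotate link 1 by +81°: θ ← 36° +81° = 117°
rotate link 1 by -68°: θ ← 117° -68° = 49°
rotate link 1 by -73°: θ ← 49° -73° = -24°
rotate link 1 by +27°: θ ← -24° +27° = 3°
rotate link 1 by +27°: θ ← 3° +27° = 30°
crank pin P = (r cos θ, r sin θ) = (38.105118, 22.000000)
h = r sin θ − e = 22.000000 − 3 = 19.000000
x = r cos θ + √(L² − h²) = 38.105118 + 85.924385 = 124.029503

124.0295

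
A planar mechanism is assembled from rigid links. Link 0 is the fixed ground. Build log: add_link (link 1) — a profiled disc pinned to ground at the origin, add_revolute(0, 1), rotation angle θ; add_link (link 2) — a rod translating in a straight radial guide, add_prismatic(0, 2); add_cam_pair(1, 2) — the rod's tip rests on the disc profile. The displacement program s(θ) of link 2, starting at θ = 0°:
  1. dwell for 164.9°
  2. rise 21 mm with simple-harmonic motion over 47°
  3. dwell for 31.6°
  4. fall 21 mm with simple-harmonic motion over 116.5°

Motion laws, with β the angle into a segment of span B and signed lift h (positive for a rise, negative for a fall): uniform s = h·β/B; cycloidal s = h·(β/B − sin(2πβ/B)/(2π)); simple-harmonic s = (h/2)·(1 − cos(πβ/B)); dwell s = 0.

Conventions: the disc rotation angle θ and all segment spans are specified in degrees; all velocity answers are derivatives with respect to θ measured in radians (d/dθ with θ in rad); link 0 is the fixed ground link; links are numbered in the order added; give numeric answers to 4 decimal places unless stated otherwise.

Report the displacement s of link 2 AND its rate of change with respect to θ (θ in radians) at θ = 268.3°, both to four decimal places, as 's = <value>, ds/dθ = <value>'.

seg 1 [0°–164.9°] dwell: s stays 0.0000
seg 2 [164.9°–211.9°] simple-harmonic, h=21: full span → s += 21 → s = 21.0000
seg 3 [211.9°–243.5°] dwell: s stays 21.0000
seg 4 [243.5°–360°] simple-harmonic, h=-21: θ=268.3° here. β=24.8, B=116.5. -21/2·(1 − cos(π·0.2129)) = -2.2618 → s = 18.7382
velocity in seg [243.5°–360°] (simple-harmonic), θ in radians: β = 24.8° = 0.4328 rad, B = 116.5° = 2.0333 rad; ds/dθ = (πh/(2B)) sin(πβ/B) = (π·(-21)/(2·2.0333)) sin(π·0.2129) = -10.058694 mm/rad

s = 18.7382, ds/dθ = -10.0587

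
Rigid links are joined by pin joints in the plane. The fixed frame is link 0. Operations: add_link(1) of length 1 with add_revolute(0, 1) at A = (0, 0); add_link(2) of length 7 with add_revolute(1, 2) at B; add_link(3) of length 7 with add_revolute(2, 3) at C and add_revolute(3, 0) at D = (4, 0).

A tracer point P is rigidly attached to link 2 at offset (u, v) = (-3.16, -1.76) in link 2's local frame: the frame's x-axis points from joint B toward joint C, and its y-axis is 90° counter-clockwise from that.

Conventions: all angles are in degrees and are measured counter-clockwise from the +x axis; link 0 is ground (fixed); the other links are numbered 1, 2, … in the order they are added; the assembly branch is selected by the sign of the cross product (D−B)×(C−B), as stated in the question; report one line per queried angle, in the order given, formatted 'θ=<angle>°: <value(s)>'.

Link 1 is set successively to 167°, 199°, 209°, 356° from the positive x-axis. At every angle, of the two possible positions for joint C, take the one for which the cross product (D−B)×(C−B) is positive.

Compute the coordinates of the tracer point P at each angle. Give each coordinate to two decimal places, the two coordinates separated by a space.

A=(0,0), D=(4.00,0)
θ=167°: B = A + 1.00·(cos167°, sin167°) = (-0.9744, 0.2250)
θ=167°: |BD| = 4.9795
θ=167°: circle(B,7.00) ∩ circle(D,7.00): a=2.4897, h=6.5423
θ=167°:   candidates: C₊=(1.8084,6.6481) cross=32.577; C₋=(1.2173,-6.4231) cross=-32.577
θ=167°:   branch + wants cross > 0 → take C=(1.8084,6.6481) (cross=32.577)
θ=167°: ex = (C−B)/|BC| = (0.3975,0.9176); ey = (-0.9176,0.3975)
θ=167°: P = B + -3.16·ex + -1.76·ey = (-0.6156,-3.3743)
θ=199°: B = A + 1.00·(cos199°, sin199°) = (-0.9455, -0.3256)
θ=199°: |BD| = 4.9562
θ=199°: circle(B,7.00) ∩ circle(D,7.00): a=2.4781, h=6.5467
θ=199°:   candidates: C₊=(1.0972,6.3698) cross=32.447; C₋=(1.9573,-6.6953) cross=-32.447
θ=199°:   branch + wants cross > 0 → take C=(1.0972,6.3698) (cross=32.447)
θ=199°: ex = (C−B)/|BC| = (0.2918,0.9565); ey = (-0.9565,0.2918)
θ=199°: P = B + -3.16·ex + -1.76·ey = (-0.1843,-3.8616)
θ=209°: B = A + 1.00·(cos209°, sin209°) = (-0.8746, -0.4848)
θ=209°: |BD| = 4.8987
θ=209°: circle(B,7.00) ∩ circle(D,7.00): a=2.4493, h=6.5575
θ=209°:   candidates: C₊=(0.9137,6.2829) cross=32.123; C₋=(2.2117,-6.7677) cross=-32.123
θ=209°:   branch + wants cross > 0 → take C=(0.9137,6.2829) (cross=32.123)
θ=209°: ex = (C−B)/|BC| = (0.2555,0.9668); ey = (-0.9668,0.2555)
θ=209°: P = B + -3.16·ex + -1.76·ey = (0.0197,-3.9896)
θ=356°: B = A + 1.00·(cos356°, sin356°) = (0.9976, -0.0698)
θ=356°: |BD| = 3.0032
θ=356°: circle(B,7.00) ∩ circle(D,7.00): a=1.5016, h=6.8370
θ=356°:   candidates: C₊=(2.3400,6.8003) cross=20.533; C₋=(2.6576,-6.8701) cross=-20.533
θ=356°:   branch + wants cross > 0 → take C=(2.3400,6.8003) (cross=20.533)
θ=356°: ex = (C−B)/|BC| = (0.1918,0.9814); ey = (-0.9814,0.1918)
θ=356°: P = B + -3.16·ex + -1.76·ey = (2.1189,-3.5086)

θ=167°: -0.62 -3.37
θ=199°: -0.18 -3.86
θ=209°: 0.02 -3.99
θ=356°: 2.12 -3.51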